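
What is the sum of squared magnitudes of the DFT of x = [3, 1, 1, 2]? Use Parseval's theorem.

Parseval: Σ|x[n]|² = (1/N)Σ|X[k]|², so Σ|X[k]|² = N·Σ|x[n]|² = 4·15.0000

Σ|X[k]|² = N·Σ|x[n]|² = 4·15.0000 = 60.0000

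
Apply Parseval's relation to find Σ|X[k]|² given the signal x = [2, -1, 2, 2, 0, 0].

Parseval: Σ|x[n]|² = (1/N)Σ|X[k]|², so Σ|X[k]|² = N·Σ|x[n]|² = 6·13.0000

Σ|X[k]|² = N·Σ|x[n]|² = 6·13.0000 = 78.0000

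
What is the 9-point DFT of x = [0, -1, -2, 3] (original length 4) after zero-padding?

Original 4-point DFT: [0, 2+4i, -4, 2-4i]
Zero-padded 9-point DFT provides frequency interpolation.

DFT_9([x, 0, ...]) = [0, -2.6133+0.0143i, 0.2057+4.2669i, 4.5000-0.8660i, -2.0924-3.5416i, -2.0924+3.5416i, 4.5000+0.8660i, 0.2057-4.2669i, -2.6133-0.0143i]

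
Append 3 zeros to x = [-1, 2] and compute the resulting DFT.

Original 2-point DFT: [1, -3]
Zero-padded 5-point DFT provides frequency interpolation.

DFT_5([x, 0, ...]) = [1, -0.3820-1.9021i, -2.6180-1.1756i, -2.6180+1.1756i, -0.3820+1.9021i]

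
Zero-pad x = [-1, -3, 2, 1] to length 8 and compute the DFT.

Original 4-point DFT: [-1, -3+4i, 3, -3-4i]
Zero-padded 8-point DFT provides frequency interpolation.

DFT_8([x, 0, ...]) = [-1, -3.8284-0.5858i, -3+4i, 1.8284+3.4142i, 3, 1.8284-3.4142i, -3-4i, -3.8284+0.5858i]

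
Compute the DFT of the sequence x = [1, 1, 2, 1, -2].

X[k] = Σ(n=0 to 4) x[n] · ω_5^(nk)
where ω_5 = e^(-2πi/5)

Computing each X[k]:
X[0] = 3
X[1] = -1.7361-3.4410i
X[2] = 2.7361-0.8123i
X[3] = 2.7361+0.8123i
X[4] = -1.7361+3.4410i

X = [3, -1.7361-3.4410i, 2.7361-0.8123i, 2.7361+0.8123i, -1.7361+3.4410i]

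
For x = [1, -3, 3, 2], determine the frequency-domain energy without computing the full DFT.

Parseval: Σ|x[n]|² = (1/N)Σ|X[k]|², so Σ|X[k]|² = N·Σ|x[n]|² = 4·23.0000

Σ|X[k]|² = N·Σ|x[n]|² = 4·23.0000 = 92.0000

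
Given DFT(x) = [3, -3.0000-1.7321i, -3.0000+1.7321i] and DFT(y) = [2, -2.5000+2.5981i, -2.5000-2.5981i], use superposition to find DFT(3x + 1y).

By linearity: DFT(3x + 1y) = 3·DFT(x) + 1·DFT(y)
= 3·[3, -3.0000-1.7321i, -3.0000+1.7321i] + 1·[2, -2.5000+2.5981i, -2.5000-2.5981i]

Computing element-wise:
Z[0] = 3·(3) + 1·(2) = 11
Z[1] = 3·(-3.0000-1.7321i) + 1·(-2.5000+2.5981i) = -11.5000-2.5982i
Z[2] = 3·(-3.0000+1.7321i) + 1·(-2.5000-2.5981i) = -11.5000+2.5982i

DFT(3x + 1y) = 3·X + 1·Y = [11, -11.5000-2.5982i, -11.5000+2.5982i]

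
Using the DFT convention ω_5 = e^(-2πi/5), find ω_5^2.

ω_5^2 = e^(-2πi·2/5)
= cos(-2π·2/5) + i·sin(-2π·2/5)
= cos(-4π/5) + i·sin(-4π/5)

ω_5^2 = cos(-4π/5) + i·sin(-4π/5) = -0.8090-0.5878i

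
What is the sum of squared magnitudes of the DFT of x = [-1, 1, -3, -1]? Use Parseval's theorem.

Parseval: Σ|x[n]|² = (1/N)Σ|X[k]|², so Σ|X[k]|² = N·Σ|x[n]|² = 4·12.0000

Σ|X[k]|² = N·Σ|x[n]|² = 4·12.0000 = 48.0000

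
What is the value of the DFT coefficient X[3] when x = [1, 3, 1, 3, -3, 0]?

X[3] = Σ(n=0 to 5) x[n] · ω_6^(3n) where ω_6 = e^(-2πi/6)
= (1)·ω_6^0 + (3)·ω_6^3 + (1)·ω_6^6 + (3)·ω_6^9 + (-3)·ω_6^12 + (0)·ω_6^15

X[3] = -7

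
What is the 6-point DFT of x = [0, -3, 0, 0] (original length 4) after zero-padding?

Original 4-point DFT: [-3, 3i, 3, -3i]
Zero-padded 6-point DFT provides frequency interpolation.

DFT_6([x, 0, ...]) = [-3, -1.5000+2.5981i, 1.5000+2.5981i, 3, 1.5000-2.5981i, -1.5000-2.5981i]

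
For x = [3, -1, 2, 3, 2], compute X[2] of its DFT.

X[2] = Σ(n=0 to 4) x[n] · ω_5^(2n) where ω_5 = e^(-2πi/5)
= (3)·ω_5^0 + (-1)·ω_5^2 + (2)·ω_5^4 + (3)·ω_5^6 + (2)·ω_5^8

X[2] = 3.7361+0.8123i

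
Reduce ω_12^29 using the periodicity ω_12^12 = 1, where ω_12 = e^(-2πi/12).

Since ω_12^12 = 1, powers reduce modulo 12.
29 mod 12 = 5
So ω_12^29 = ω_12^5 = e^(-2πi·5/12)

ω_12^29 = ω_12^5 = -0.8660-0.5000i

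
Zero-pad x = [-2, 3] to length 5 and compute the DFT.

Original 2-point DFT: [1, -5]
Zero-padded 5-point DFT provides frequency interpolation.

DFT_5([x, 0, ...]) = [1, -1.0729-2.8532i, -4.4271-1.7634i, -4.4271+1.7634i, -1.0729+2.8532i]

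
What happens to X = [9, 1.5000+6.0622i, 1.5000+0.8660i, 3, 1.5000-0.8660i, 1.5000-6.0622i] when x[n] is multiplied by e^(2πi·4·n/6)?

Modulation property: DFT(ω_6^(-4n)·x[n]) = X[(k-4) mod 6], so circularly shift X by 4 positions.

X[k-4] = [1.5000+0.8660i, 3, 1.5000-0.8660i, 1.5000-6.0622i, 9, 1.5000+6.0622i]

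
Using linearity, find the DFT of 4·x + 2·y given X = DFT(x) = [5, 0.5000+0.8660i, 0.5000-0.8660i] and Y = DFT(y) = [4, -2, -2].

By linearity: DFT(4x + 2y) = 4·DFT(x) + 2·DFT(y)
= 4·[5, 0.5000+0.8660i, 0.5000-0.8660i] + 2·[4, -2, -2]

Computing element-wise:
Z[0] = 4·(5) + 2·(4) = 28
Z[1] = 4·(0.5000+0.8660i) + 2·(-2) = -2.0000+3.4640i
Z[2] = 4·(0.5000-0.8660i) + 2·(-2) = -2.0000-3.4640i

DFT(4x + 2y) = 4·X + 2·Y = [28, -2.0000+3.4640i, -2.0000-3.4640i]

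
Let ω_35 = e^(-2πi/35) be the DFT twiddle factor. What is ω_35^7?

ω_35^7 = e^(-2πi·7/35)
= cos(-2π·7/35) + i·sin(-2π·7/35)
= cos(-14π/35) + i·sin(-14π/35)

ω_35^7 = cos(-14π/35) + i·sin(-14π/35) = 0.3090-0.9511i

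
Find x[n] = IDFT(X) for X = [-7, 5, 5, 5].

x[n] = (1/4) Σ(k=0 to 3) X[k] · e^(2πikn/4)

Computing each x[n]:
x[0] = 2
x[1] = -3
x[2] = -3
x[3] = -3

x = [2, -3, -3, -3]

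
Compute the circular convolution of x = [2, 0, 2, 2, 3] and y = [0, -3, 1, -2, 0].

(x ⊛ y)[n] = Σ(m=0 to 4) x[m] · y[(n-m) mod 5]

Computing each output sample:
(x ⊛ y)[0] = -11
(x ⊛ y)[1] = -7
(x ⊛ y)[2] = -4
(x ⊛ y)[3] = -10
(x ⊛ y)[4] = -4

x ⊛ y = [-11, -7, -4, -10, -4]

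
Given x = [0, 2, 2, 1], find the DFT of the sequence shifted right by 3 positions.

Time shift by 3: X_shifted[k] = ω_4^(3k) · X[k]
Shifted x = [2, 2, 1, 0]

DFT(x[n-3]) = [5, 1-2i, 1, 1+2i]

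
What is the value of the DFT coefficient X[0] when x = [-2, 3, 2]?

X[0] = Σ(n=0 to 2) x[n] · ω_3^0 = Σ x[n]
= (-2) + (3) + (2)

X[0] = 3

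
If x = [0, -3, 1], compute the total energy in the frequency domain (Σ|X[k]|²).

Parseval: Σ|x[n]|² = (1/N)Σ|X[k]|², so Σ|X[k]|² = N·Σ|x[n]|² = 3·10.0000

Σ|X[k]|² = N·Σ|x[n]|² = 3·10.0000 = 30.0000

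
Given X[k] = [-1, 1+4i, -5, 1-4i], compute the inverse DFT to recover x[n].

x[n] = (1/4) Σ(k=0 to 3) X[k] · e^(2πikn/4)

Computing each x[n]:
x[0] = -1
x[1] = -1
x[2] = -2
x[3] = 3

x = [-1, -1, -2, 3]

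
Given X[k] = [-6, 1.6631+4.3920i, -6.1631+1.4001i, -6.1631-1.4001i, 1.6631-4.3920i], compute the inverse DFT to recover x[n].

x[n] = (1/5) Σ(k=0 to 4) X[k] · e^(2πikn/5)

Computing each x[n]:
x[0] = -3
x[1] = -1
x[2] = -3
x[3] = -2
x[4] = 3

x = [-3, -1, -3, -2, 3]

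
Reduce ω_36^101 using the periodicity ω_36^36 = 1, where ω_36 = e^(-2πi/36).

Since ω_36^36 = 1, powers reduce modulo 36.
101 mod 36 = 29
So ω_36^101 = ω_36^29 = e^(-2πi·29/36)

ω_36^101 = ω_36^29 = 0.3420+0.9397i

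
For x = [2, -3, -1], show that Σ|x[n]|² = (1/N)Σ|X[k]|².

Time domain:
Σ|x[n]|² = |2|² + |-3|² + |-1|² = 14.0000

Frequency domain:
(1/3)Σ|X[k]|² = (1/3)(|-2|² + |4.0000+1.7321i|² + |4.0000-1.7321i|²) = (1/3)·42.0000 = 14.0000

Both sides agree, confirming Parseval's theorem.

Σ|x[n]|² = (1/N)Σ|X[k]|² = 14.0000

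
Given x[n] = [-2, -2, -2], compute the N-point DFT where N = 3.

X[k] = Σ(n=0 to 2) x[n] · ω_3^(nk)
where ω_3 = e^(-2πi/3)

Computing each X[k]:
X[0] = -6
X[1] = 0
X[2] = 0

X = [-6, 0, 0]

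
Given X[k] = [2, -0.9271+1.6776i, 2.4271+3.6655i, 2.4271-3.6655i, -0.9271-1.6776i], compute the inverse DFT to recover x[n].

x[n] = (1/5) Σ(k=0 to 4) X[k] · e^(2πikn/5)

Computing each x[n]:
x[0] = 1
x[1] = -2
x[2] = 2
x[3] = 0
x[4] = 1

x = [1, -2, 2, 0, 1]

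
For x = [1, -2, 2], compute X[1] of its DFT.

X[1] = Σ(n=0 to 2) x[n] · ω_3^(1n) where ω_3 = e^(-2πi/3)
= (1)·ω_3^0 + (-2)·ω_3^1 + (2)·ω_3^2

X[1] = 1.0000+3.4641i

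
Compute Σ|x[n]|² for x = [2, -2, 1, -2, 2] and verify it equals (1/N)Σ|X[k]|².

Time domain:
Σ|x[n]|² = |2|² + |-2|² + |1|² + |-2|² + |2|² = 17.0000

Frequency domain:
(1/5)Σ|X[k]|² = (1/5)(|1|² + |2.8090+2.0409i|² + |1.6910+5.2043i|² + |1.6910-5.2043i|² + |2.8090-2.0409i|²) = (1/5)·85.0000 = 17.0000

Both sides agree, confirming Parseval's theorem.

Σ|x[n]|² = (1/N)Σ|X[k]|² = 17.0000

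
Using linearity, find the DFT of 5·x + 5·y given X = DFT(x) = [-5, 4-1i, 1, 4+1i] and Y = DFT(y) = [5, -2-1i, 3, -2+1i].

By linearity: DFT(5x + 5y) = 5·DFT(x) + 5·DFT(y)
= 5·[-5, 4-1i, 1, 4+1i] + 5·[5, -2-1i, 3, -2+1i]

Computing element-wise:
Z[0] = 5·(-5) + 5·(5) = 0
Z[1] = 5·(4-1i) + 5·(-2-1i) = 10-10i
Z[2] = 5·(1) + 5·(3) = 20
Z[3] = 5·(4+1i) + 5·(-2+1i) = 10+10i

DFT(5x + 5y) = 5·X + 5·Y = [0, 10-10i, 20, 10+10i]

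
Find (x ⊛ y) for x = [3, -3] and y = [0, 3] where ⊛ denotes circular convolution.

(x ⊛ y)[n] = Σ(m=0 to 1) x[m] · y[(n-m) mod 2]

Computing each output sample:
(x ⊛ y)[0] = -9
(x ⊛ y)[1] = 9

x ⊛ y = [-9, 9]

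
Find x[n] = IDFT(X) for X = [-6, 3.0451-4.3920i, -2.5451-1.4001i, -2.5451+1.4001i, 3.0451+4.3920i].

x[n] = (1/5) Σ(k=0 to 4) X[k] · e^(2πikn/5)

Computing each x[n]:
x[0] = -1
x[1] = 2
x[2] = -2
x[3] = -3
x[4] = -2

x = [-1, 2, -2, -3, -2]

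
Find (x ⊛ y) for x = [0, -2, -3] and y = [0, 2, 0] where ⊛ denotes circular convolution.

(x ⊛ y)[n] = Σ(m=0 to 2) x[m] · y[(n-m) mod 3]

Computing each output sample:
(x ⊛ y)[0] = -6
(x ⊛ y)[1] = 0
(x ⊛ y)[2] = -4

x ⊛ y = [-6, 0, -4]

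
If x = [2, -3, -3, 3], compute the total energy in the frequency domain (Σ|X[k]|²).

Parseval: Σ|x[n]|² = (1/N)Σ|X[k]|², so Σ|X[k]|² = N·Σ|x[n]|² = 4·31.0000

Σ|X[k]|² = N·Σ|x[n]|² = 4·31.0000 = 124.0000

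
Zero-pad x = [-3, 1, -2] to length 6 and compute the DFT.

Original 3-point DFT: [-4, -2.5000-2.5981i, -2.5000+2.5981i]
Zero-padded 6-point DFT provides frequency interpolation.

DFT_6([x, 0, ...]) = [-4, -1.5000+0.8660i, -2.5000-2.5981i, -6, -2.5000+2.5981i, -1.5000-0.8660i]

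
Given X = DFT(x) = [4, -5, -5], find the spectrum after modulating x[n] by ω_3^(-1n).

Modulation property: DFT(ω_3^(-1n)·x[n]) = X[(k-1) mod 3], so circularly shift X by 1 positions.

X[k-1] = [-5, 4, -5]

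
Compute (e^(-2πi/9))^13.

Since ω_9^9 = 1, powers reduce modulo 9.
13 mod 9 = 4
So ω_9^13 = ω_9^4 = e^(-2πi·4/9)

ω_9^13 = ω_9^4 = -0.9397-0.3420i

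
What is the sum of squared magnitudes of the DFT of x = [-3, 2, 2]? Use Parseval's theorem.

Parseval: Σ|x[n]|² = (1/N)Σ|X[k]|², so Σ|X[k]|² = N·Σ|x[n]|² = 3·17.0000

Σ|X[k]|² = N·Σ|x[n]|² = 3·17.0000 = 51.0000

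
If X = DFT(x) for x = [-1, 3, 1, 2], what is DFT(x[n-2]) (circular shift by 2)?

Time shift by 2: X_shifted[k] = ω_4^(2k) · X[k]
Shifted x = [1, 2, -1, 3]

DFT(x[n-2]) = [5, 2+1i, -5, 2-1i]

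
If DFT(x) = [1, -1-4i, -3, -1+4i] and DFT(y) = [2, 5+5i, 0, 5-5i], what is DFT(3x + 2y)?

By linearity: DFT(3x + 2y) = 3·DFT(x) + 2·DFT(y)
= 3·[1, -1-4i, -3, -1+4i] + 2·[2, 5+5i, 0, 5-5i]

Computing element-wise:
Z[0] = 3·(1) + 2·(2) = 7
Z[1] = 3·(-1-4i) + 2·(5+5i) = 7-2i
Z[2] = 3·(-3) + 2·(0) = -9
Z[3] = 3·(-1+4i) + 2·(5-5i) = 7+2i

DFT(3x + 2y) = 3·X + 2·Y = [7, 7-2i, -9, 7+2i]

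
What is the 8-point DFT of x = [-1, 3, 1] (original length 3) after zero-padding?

Original 3-point DFT: [3, -3.0000-1.7321i, -3.0000+1.7321i]
Zero-padded 8-point DFT provides frequency interpolation.

DFT_8([x, 0, ...]) = [3, 1.1213-3.1213i, -2-3i, -3.1213-1.1213i, -3, -3.1213+1.1213i, -2+3i, 1.1213+3.1213i]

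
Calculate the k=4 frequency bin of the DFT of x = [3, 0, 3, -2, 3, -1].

X[4] = Σ(n=0 to 5) x[n] · ω_6^(4n) where ω_6 = e^(-2πi/6)
= (3)·ω_6^0 + (0)·ω_6^4 + (3)·ω_6^8 + (-2)·ω_6^12 + (3)·ω_6^16 + (-1)·ω_6^20

X[4] = -1.5000+0.8660i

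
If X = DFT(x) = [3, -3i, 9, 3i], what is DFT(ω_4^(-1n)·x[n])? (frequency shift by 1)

Modulation property: DFT(ω_4^(-1n)·x[n]) = X[(k-1) mod 4], so circularly shift X by 1 positions.

X[k-1] = [3i, 3, -3i, 9]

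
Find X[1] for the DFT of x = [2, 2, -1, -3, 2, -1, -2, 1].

X[1] = Σ(n=0 to 7) x[n] · ω_8^(1n) where ω_8 = e^(-2πi/8)
= (2)·ω_8^0 + (2)·ω_8^1 + (-1)·ω_8^2 + (-3)·ω_8^3 + (2)·ω_8^4 + (-1)·ω_8^5 + (-2)·ω_8^6 + (1)·ω_8^7

X[1] = 4.9497-0.2929i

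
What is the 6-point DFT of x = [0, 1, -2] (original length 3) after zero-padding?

Original 3-point DFT: [-1, 0.5000-2.5981i, 0.5000+2.5981i]
Zero-padded 6-point DFT provides frequency interpolation.

DFT_6([x, 0, ...]) = [-1, 1.5000+0.8660i, 0.5000-2.5981i, -3, 0.5000+2.5981i, 1.5000-0.8660i]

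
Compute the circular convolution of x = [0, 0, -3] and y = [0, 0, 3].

(x ⊛ y)[n] = Σ(m=0 to 2) x[m] · y[(n-m) mod 3]

Computing each output sample:
(x ⊛ y)[0] = 0
(x ⊛ y)[1] = -9
(x ⊛ y)[2] = 0

x ⊛ y = [0, -9, 0]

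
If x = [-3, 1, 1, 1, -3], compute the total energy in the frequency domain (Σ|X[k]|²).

Parseval: Σ|x[n]|² = (1/N)Σ|X[k]|², so Σ|X[k]|² = N·Σ|x[n]|² = 5·21.0000

Σ|X[k]|² = N·Σ|x[n]|² = 5·21.0000 = 105.0000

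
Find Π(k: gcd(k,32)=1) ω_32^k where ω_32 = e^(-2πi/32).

The primitive 32nd roots of unity are ω_32^k for k coprime to 32: k ∈ {1, 3, 5, 7, 9, 11, 13, 15, 17, 19, 21, 23, 25, 27, 29, 31}
Their product equals the constant term of the cyclotomic polynomial Φ_32(x) up to sign.
For n ≥ 3, the product of all primitive nth roots of unity is 1. (For n=1 it is 1; for n=2 it is -1.)

1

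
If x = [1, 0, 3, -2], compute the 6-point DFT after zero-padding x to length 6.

Original 4-point DFT: [2, -2-2i, 6, -2+2i]
Zero-padded 6-point DFT provides frequency interpolation.

DFT_6([x, 0, ...]) = [2, 1.5000-2.5981i, -2.5000+2.5981i, 6, -2.5000-2.5981i, 1.5000+2.5981i]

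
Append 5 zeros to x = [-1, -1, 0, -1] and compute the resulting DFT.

Original 4-point DFT: [-3, -1, 1, -1]
Zero-padded 9-point DFT provides frequency interpolation.

DFT_9([x, 0, ...]) = [-3, -1.2660+1.5088i, -0.6736+0.1188i, -1.5000+0.8660i, 0.4397+1.2080i, 0.4397-1.2080i, -1.5000-0.8660i, -0.6736-0.1188i, -1.2660-1.5088i]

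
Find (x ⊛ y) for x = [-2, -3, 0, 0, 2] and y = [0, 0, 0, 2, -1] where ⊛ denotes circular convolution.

(x ⊛ y)[n] = Σ(m=0 to 4) x[m] · y[(n-m) mod 5]

Computing each output sample:
(x ⊛ y)[0] = 3
(x ⊛ y)[1] = 0
(x ⊛ y)[2] = 4
(x ⊛ y)[3] = -6
(x ⊛ y)[4] = -4

x ⊛ y = [3, 0, 4, -6, -4]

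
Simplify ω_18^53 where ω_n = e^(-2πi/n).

Since ω_18^18 = 1, powers reduce modulo 18.
53 mod 18 = 17
So ω_18^53 = ω_18^17 = e^(-2πi·17/18)

ω_18^53 = ω_18^17 = 0.9397+0.3420i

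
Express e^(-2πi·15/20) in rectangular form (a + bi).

ω_20^15 = e^(-2πi·15/20)
= cos(-2π·15/20) + i·sin(-2π·15/20)
= cos(-30π/20) + i·sin(-30π/20)

ω_20^15 = cos(-30π/20) + i·sin(-30π/20) = 1i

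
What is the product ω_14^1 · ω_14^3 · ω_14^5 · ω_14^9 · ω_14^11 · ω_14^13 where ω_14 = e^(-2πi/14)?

The primitive 14th roots of unity are ω_14^k for k coprime to 14: k ∈ {1, 3, 5, 9, 11, 13}
Their product equals the constant term of the cyclotomic polynomial Φ_14(x) up to sign.
For n ≥ 3, the product of all primitive nth roots of unity is 1. (For n=1 it is 1; for n=2 it is -1.)

1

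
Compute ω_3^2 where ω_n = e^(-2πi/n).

ω_3^2 = e^(-2πi·2/3)
= cos(-2π·2/3) + i·sin(-2π·2/3)
= cos(-4π/3) + i·sin(-4π/3)

ω_3^2 = cos(-4π/3) + i·sin(-4π/3) = -0.5000+0.8660i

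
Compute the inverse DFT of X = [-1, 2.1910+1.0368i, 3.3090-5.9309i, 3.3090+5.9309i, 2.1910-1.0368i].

x[n] = (1/5) Σ(k=0 to 4) X[k] · e^(2πikn/5)

Computing each x[n]:
x[0] = 2
x[1] = 0
x[2] = -3
x[3] = 2
x[4] = -2

x = [2, 0, -3, 2, -2]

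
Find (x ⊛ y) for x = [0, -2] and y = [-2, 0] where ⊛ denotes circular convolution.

(x ⊛ y)[n] = Σ(m=0 to 1) x[m] · y[(n-m) mod 2]

Computing each output sample:
(x ⊛ y)[0] = 0
(x ⊛ y)[1] = 4

x ⊛ y = [0, 4]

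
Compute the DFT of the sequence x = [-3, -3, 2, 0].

X[k] = Σ(n=0 to 3) x[n] · ω_4^(nk)
where ω_4 = e^(-2πi/4)

Computing each X[k]:
X[0] = -4
X[1] = -5+3i
X[2] = 2
X[3] = -5-3i

X = [-4, -5+3i, 2, -5-3i]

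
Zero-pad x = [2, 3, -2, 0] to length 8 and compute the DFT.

Original 4-point DFT: [3, 4-3i, -3, 4+3i]
Zero-padded 8-point DFT provides frequency interpolation.

DFT_8([x, 0, ...]) = [3, 4.1213-0.1213i, 4-3i, -0.1213-4.1213i, -3, -0.1213+4.1213i, 4+3i, 4.1213+0.1213i]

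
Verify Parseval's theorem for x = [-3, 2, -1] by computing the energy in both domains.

Time domain:
Σ|x[n]|² = |-3|² + |2|² + |-1|² = 14.0000

Frequency domain:
(1/3)Σ|X[k]|² = (1/3)(|-2|² + |-3.5000-2.5981i|² + |-3.5000+2.5981i|²) = (1/3)·42.0000 = 14.0000

Both sides agree, confirming Parseval's theorem.

Σ|x[n]|² = (1/N)Σ|X[k]|² = 14.0000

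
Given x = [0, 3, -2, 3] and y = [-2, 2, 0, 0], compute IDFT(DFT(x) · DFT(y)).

(x ⊛ y)[n] = Σ(m=0 to 3) x[m] · y[(n-m) mod 4]

Computing each output sample:
(x ⊛ y)[0] = 6
(x ⊛ y)[1] = -6
(x ⊛ y)[2] = 10
(x ⊛ y)[3] = -10

x ⊛ y = [6, -6, 10, -10]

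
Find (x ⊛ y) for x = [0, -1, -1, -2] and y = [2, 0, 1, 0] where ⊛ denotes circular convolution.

(x ⊛ y)[n] = Σ(m=0 to 3) x[m] · y[(n-m) mod 4]

Computing each output sample:
(x ⊛ y)[0] = -1
(x ⊛ y)[1] = -4
(x ⊛ y)[2] = -2
(x ⊛ y)[3] = -5

x ⊛ y = [-1, -4, -2, -5]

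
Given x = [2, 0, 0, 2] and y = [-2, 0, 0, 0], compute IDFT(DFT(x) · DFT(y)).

(x ⊛ y)[n] = Σ(m=0 to 3) x[m] · y[(n-m) mod 4]

Computing each output sample:
(x ⊛ y)[0] = -4
(x ⊛ y)[1] = 0
(x ⊛ y)[2] = 0
(x ⊛ y)[3] = -4

x ⊛ y = [-4, 0, 0, -4]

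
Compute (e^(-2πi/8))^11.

Since ω_8^8 = 1, powers reduce modulo 8.
11 mod 8 = 3
So ω_8^11 = ω_8^3 = e^(-2πi·3/8)

ω_8^11 = ω_8^3 = -0.7071-0.7071i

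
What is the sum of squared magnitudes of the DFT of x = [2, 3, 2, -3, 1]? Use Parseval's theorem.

Parseval: Σ|x[n]|² = (1/N)Σ|X[k]|², so Σ|X[k]|² = N·Σ|x[n]|² = 5·27.0000

Σ|X[k]|² = N·Σ|x[n]|² = 5·27.0000 = 135.0000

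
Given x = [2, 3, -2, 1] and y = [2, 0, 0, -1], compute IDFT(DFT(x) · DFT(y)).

(x ⊛ y)[n] = Σ(m=0 to 3) x[m] · y[(n-m) mod 4]

Computing each output sample:
(x ⊛ y)[0] = 1
(x ⊛ y)[1] = 8
(x ⊛ y)[2] = -5
(x ⊛ y)[3] = 0

x ⊛ y = [1, 8, -5, 0]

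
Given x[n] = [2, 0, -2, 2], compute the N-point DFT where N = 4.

X[k] = Σ(n=0 to 3) x[n] · ω_4^(nk)
where ω_4 = e^(-2πi/4)

Computing each X[k]:
X[0] = 2
X[1] = 4+2i
X[2] = -2
X[3] = 4-2i

X = [2, 4+2i, -2, 4-2i]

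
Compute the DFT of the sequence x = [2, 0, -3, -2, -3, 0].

X[k] = Σ(n=0 to 5) x[n] · ω_6^(nk)
where ω_6 = e^(-2πi/6)

Computing each X[k]:
X[0] = -6
X[1] = 7
X[2] = 3
X[3] = -2
X[4] = 3
X[5] = 7

X = [-6, 7, 3, -2, 3, 7]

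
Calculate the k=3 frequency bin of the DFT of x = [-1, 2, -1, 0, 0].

X[3] = Σ(n=0 to 4) x[n] · ω_5^(3n) where ω_5 = e^(-2πi/5)
= (-1)·ω_5^0 + (2)·ω_5^3 + (-1)·ω_5^6 + (0)·ω_5^9 + (0)·ω_5^12

X[3] = -2.9271+2.1266i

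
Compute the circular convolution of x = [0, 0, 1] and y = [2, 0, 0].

(x ⊛ y)[n] = Σ(m=0 to 2) x[m] · y[(n-m) mod 3]

Computing each output sample:
(x ⊛ y)[0] = 0
(x ⊛ y)[1] = 0
(x ⊛ y)[2] = 2

x ⊛ y = [0, 0, 2]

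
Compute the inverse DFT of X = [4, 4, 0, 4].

x[n] = (1/4) Σ(k=0 to 3) X[k] · e^(2πikn/4)

Computing each x[n]:
x[0] = 3
x[1] = 1
x[2] = -1
x[3] = 1

x = [3, 1, -1, 1]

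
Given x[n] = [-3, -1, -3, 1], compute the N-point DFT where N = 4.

X[k] = Σ(n=0 to 3) x[n] · ω_4^(nk)
where ω_4 = e^(-2πi/4)

Computing each X[k]:
X[0] = -6
X[1] = 2i
X[2] = -6
X[3] = -2i

X = [-6, 2i, -6, -2i]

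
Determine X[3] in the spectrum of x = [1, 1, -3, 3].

X[3] = Σ(n=0 to 3) x[n] · ω_4^(3n) where ω_4 = e^(-2πi/4)
= (1)·ω_4^0 + (1)·ω_4^3 + (-3)·ω_4^6 + (3)·ω_4^9

X[3] = 4-2i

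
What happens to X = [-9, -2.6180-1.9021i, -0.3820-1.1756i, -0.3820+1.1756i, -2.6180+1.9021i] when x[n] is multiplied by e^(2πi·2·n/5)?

Modulation property: DFT(ω_5^(-2n)·x[n]) = X[(k-2) mod 5], so circularly shift X by 2 positions.

X[k-2] = [-0.3820+1.1756i, -2.6180+1.9021i, -9, -2.6180-1.9021i, -0.3820-1.1756i]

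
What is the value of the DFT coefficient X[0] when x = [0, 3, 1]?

X[0] = Σ(n=0 to 2) x[n] · ω_3^0 = Σ x[n]
= (0) + (3) + (1)

X[0] = 4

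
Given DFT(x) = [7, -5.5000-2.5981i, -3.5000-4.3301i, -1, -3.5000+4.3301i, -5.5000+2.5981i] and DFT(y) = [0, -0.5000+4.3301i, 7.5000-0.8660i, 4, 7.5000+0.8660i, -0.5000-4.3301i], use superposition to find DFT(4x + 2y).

By linearity: DFT(4x + 2y) = 4·DFT(x) + 2·DFT(y)
= 4·[7, -5.5000-2.5981i, -3.5000-4.3301i, -1, -3.5000+4.3301i, -5.5000+2.5981i] + 2·[0, -0.5000+4.3301i, 7.5000-0.8660i, 4, 7.5000+0.8660i, -0.5000-4.3301i]

Computing element-wise:
Z[0] = 4·(7) + 2·(0) = 28
Z[1] = 4·(-5.5000-2.5981i) + 2·(-0.5000+4.3301i) = -23.0000-1.7322i
Z[2] = 4·(-3.5000-4.3301i) + 2·(7.5000-0.8660i) = 1.0000-19.0524i
Z[3] = 4·(-1) + 2·(4) = 4
Z[4] = 4·(-3.5000+4.3301i) + 2·(7.5000+0.8660i) = 1.0000+19.0524i
Z[5] = 4·(-5.5000+2.5981i) + 2·(-0.5000-4.3301i) = -23.0000+1.7322i

DFT(4x + 2y) = 4·X + 2·Y = [28, -23.0000-1.7322i, 1.0000-19.0524i, 4, 1.0000+19.0524i, -23.0000+1.7322i]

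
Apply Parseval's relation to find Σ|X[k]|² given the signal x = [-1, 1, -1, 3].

Parseval: Σ|x[n]|² = (1/N)Σ|X[k]|², so Σ|X[k]|² = N·Σ|x[n]|² = 4·12.0000

Σ|X[k]|² = N·Σ|x[n]|² = 4·12.0000 = 48.0000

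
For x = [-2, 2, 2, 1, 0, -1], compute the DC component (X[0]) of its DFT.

X[0] = Σ(n=0 to 5) x[n] · ω_6^0 = Σ x[n]
= (-2) + (2) + (2) + (1) + (0) + (-1)

X[0] = 2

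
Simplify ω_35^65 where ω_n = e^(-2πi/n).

Since ω_35^35 = 1, powers reduce modulo 35.
65 mod 35 = 30
So ω_35^65 = ω_35^30 = e^(-2πi·30/35)

ω_35^65 = ω_35^30 = 0.6235+0.7818i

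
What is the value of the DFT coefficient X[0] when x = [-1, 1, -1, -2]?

X[0] = Σ(n=0 to 3) x[n] · ω_4^0 = Σ x[n]
= (-1) + (1) + (-1) + (-2)

X[0] = -3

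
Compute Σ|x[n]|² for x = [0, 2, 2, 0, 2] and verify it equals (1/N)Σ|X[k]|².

Time domain:
Σ|x[n]|² = |0|² + |2|² + |2|² + |0|² + |2|² = 12.0000

Frequency domain:
(1/5)Σ|X[k]|² = (1/5)(|6|² + |-0.3820-1.1756i|² + |-2.6180+1.9021i|² + |-2.6180-1.9021i|² + |-0.3820+1.1756i|²) = (1/5)·60.0000 = 12.0000

Both sides agree, confirming Parseval's theorem.

Σ|x[n]|² = (1/N)Σ|X[k]|² = 12.0000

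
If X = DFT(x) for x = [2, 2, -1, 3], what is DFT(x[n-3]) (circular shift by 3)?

Time shift by 3: X_shifted[k] = ω_4^(3k) · X[k]
Shifted x = [2, -1, 3, 2]

DFT(x[n-3]) = [6, -1+3i, 4, -1-3i]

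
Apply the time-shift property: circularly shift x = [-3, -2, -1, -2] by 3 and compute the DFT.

Time shift by 3: X_shifted[k] = ω_4^(3k) · X[k]
Shifted x = [-2, -1, -2, -3]

DFT(x[n-3]) = [-8, -2i, 0, 2i]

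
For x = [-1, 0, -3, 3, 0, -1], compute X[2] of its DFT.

X[2] = Σ(n=0 to 5) x[n] · ω_6^(2n) where ω_6 = e^(-2πi/6)
= (-1)·ω_6^0 + (0)·ω_6^2 + (-3)·ω_6^4 + (3)·ω_6^6 + (0)·ω_6^8 + (-1)·ω_6^10

X[2] = 4.0000-3.4641i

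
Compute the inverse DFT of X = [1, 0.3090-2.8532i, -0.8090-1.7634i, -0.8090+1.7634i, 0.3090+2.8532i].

x[n] = (1/5) Σ(k=0 to 4) X[k] · e^(2πikn/5)

Computing each x[n]:
x[0] = 0
x[1] = 2
x[2] = 0
x[3] = 0
x[4] = -1

x = [0, 2, 0, 0, -1]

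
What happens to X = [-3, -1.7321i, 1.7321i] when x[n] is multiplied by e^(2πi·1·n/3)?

Modulation property: DFT(ω_3^(-1n)·x[n]) = X[(k-1) mod 3], so circularly shift X by 1 positions.

X[k-1] = [1.7321i, -3, -1.7321i]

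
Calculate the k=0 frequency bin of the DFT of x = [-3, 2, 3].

X[0] = Σ(n=0 to 2) x[n] · ω_3^0 = Σ x[n]
= (-3) + (2) + (3)

X[0] = 2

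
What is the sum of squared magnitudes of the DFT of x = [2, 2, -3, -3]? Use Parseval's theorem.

Parseval: Σ|x[n]|² = (1/N)Σ|X[k]|², so Σ|X[k]|² = N·Σ|x[n]|² = 4·26.0000

Σ|X[k]|² = N·Σ|x[n]|² = 4·26.0000 = 104.0000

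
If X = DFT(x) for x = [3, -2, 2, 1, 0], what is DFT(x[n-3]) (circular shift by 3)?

Time shift by 3: X_shifted[k] = ω_5^(3k) · X[k]
Shifted x = [2, 1, 0, 3, -2]

DFT(x[n-3]) = [4, -0.7361-1.0898i, 3.7361-4.6165i, 3.7361+4.6165i, -0.7361+1.0898i]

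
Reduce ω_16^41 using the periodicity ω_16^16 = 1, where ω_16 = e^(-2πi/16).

Since ω_16^16 = 1, powers reduce modulo 16.
41 mod 16 = 9
So ω_16^41 = ω_16^9 = e^(-2πi·9/16)

ω_16^41 = ω_16^9 = -0.9239+0.3827i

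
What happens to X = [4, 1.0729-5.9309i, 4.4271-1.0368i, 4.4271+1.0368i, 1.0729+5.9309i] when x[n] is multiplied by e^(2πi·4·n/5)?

Modulation property: DFT(ω_5^(-4n)·x[n]) = X[(k-4) mod 5], so circularly shift X by 4 positions.

X[k-4] = [1.0729-5.9309i, 4.4271-1.0368i, 4.4271+1.0368i, 1.0729+5.9309i, 4]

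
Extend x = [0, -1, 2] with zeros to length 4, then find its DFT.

Original 3-point DFT: [1, -0.5000+2.5981i, -0.5000-2.5981i]
Zero-padded 4-point DFT provides frequency interpolation.

DFT_4([x, 0, ...]) = [1, -2+1i, 3, -2-1i]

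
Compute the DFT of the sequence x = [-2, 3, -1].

X[k] = Σ(n=0 to 2) x[n] · ω_3^(nk)
where ω_3 = e^(-2πi/3)

Computing each X[k]:
X[0] = 0
X[1] = -3.0000-3.4641i
X[2] = -3.0000+3.4641i

X = [0, -3.0000-3.4641i, -3.0000+3.4641i]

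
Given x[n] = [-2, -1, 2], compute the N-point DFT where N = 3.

X[k] = Σ(n=0 to 2) x[n] · ω_3^(nk)
where ω_3 = e^(-2πi/3)

Computing each X[k]:
X[0] = -1
X[1] = -2.5000+2.5981i
X[2] = -2.5000-2.5981i

X = [-1, -2.5000+2.5981i, -2.5000-2.5981i]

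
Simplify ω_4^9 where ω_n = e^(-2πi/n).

Since ω_4^4 = 1, powers reduce modulo 4.
9 mod 4 = 1
So ω_4^9 = ω_4^1 = e^(-2πi·1/4)

ω_4^9 = ω_4^1 = -1i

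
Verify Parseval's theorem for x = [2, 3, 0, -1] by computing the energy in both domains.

Time domain:
Σ|x[n]|² = |2|² + |3|² + |0|² + |-1|² = 14.0000

Frequency domain:
(1/4)Σ|X[k]|² = (1/4)(|4|² + |2-4i|² + |0|² + |2+4i|²) = (1/4)·56.0000 = 14.0000

Both sides agree, confirming Parseval's theorem.

Σ|x[n]|² = (1/N)Σ|X[k]|² = 14.0000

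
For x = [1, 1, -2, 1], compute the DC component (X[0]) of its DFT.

X[0] = Σ(n=0 to 3) x[n] · ω_4^0 = Σ x[n]
= (1) + (1) + (-2) + (1)

X[0] = 1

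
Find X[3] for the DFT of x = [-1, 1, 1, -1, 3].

X[3] = Σ(n=0 to 4) x[n] · ω_5^(3n) where ω_5 = e^(-2πi/5)
= (-1)·ω_5^0 + (1)·ω_5^3 + (1)·ω_5^6 + (-1)·ω_5^9 + (3)·ω_5^12

X[3] = -4.2361-3.0777i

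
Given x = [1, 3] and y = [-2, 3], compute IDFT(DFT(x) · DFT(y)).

(x ⊛ y)[n] = Σ(m=0 to 1) x[m] · y[(n-m) mod 2]

Computing each output sample:
(x ⊛ y)[0] = 7
(x ⊛ y)[1] = -3

x ⊛ y = [7, -3]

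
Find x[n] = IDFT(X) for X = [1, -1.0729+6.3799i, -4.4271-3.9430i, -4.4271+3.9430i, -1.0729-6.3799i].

x[n] = (1/5) Σ(k=0 to 4) X[k] · e^(2πikn/5)

Computing each x[n]:
x[0] = -2
x[1] = 0
x[2] = -3
x[3] = 3
x[4] = 3

x = [-2, 0, -3, 3, 3]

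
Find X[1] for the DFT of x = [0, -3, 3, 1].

X[1] = Σ(n=0 to 3) x[n] · ω_4^(1n) where ω_4 = e^(-2πi/4)
= (0)·ω_4^0 + (-3)·ω_4^1 + (3)·ω_4^2 + (1)·ω_4^3

X[1] = -3+4i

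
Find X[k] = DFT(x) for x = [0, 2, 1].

X[k] = Σ(n=0 to 2) x[n] · ω_3^(nk)
where ω_3 = e^(-2πi/3)

Computing each X[k]:
X[0] = 3
X[1] = -1.5000-0.8660i
X[2] = -1.5000+0.8660i

X = [3, -1.5000-0.8660i, -1.5000+0.8660i]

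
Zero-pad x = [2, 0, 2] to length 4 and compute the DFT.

Original 3-point DFT: [4, 1.0000+1.7321i, 1.0000-1.7321i]
Zero-padded 4-point DFT provides frequency interpolation.

DFT_4([x, 0, ...]) = [4, 0, 4, 0]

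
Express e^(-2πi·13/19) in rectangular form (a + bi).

ω_19^13 = e^(-2πi·13/19)
= cos(-2π·13/19) + i·sin(-2π·13/19)
= cos(-26π/19) + i·sin(-26π/19)

ω_19^13 = cos(-26π/19) + i·sin(-26π/19) = -0.4017+0.9158i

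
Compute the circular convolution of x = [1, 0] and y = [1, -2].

(x ⊛ y)[n] = Σ(m=0 to 1) x[m] · y[(n-m) mod 2]

Computing each output sample:
(x ⊛ y)[0] = 1
(x ⊛ y)[1] = -2

x ⊛ y = [1, -2]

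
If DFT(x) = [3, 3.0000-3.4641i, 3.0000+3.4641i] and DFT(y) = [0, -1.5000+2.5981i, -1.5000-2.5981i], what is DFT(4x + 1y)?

By linearity: DFT(4x + 1y) = 4·DFT(x) + 1·DFT(y)
= 4·[3, 3.0000-3.4641i, 3.0000+3.4641i] + 1·[0, -1.5000+2.5981i, -1.5000-2.5981i]

Computing element-wise:
Z[0] = 4·(3) + 1·(0) = 12
Z[1] = 4·(3.0000-3.4641i) + 1·(-1.5000+2.5981i) = 10.5000-11.2583i
Z[2] = 4·(3.0000+3.4641i) + 1·(-1.5000-2.5981i) = 10.5000+11.2583i

DFT(4x + 1y) = 4·X + 1·Y = [12, 10.5000-11.2583i, 10.5000+11.2583i]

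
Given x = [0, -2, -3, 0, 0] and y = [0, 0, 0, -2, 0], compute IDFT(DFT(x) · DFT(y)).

(x ⊛ y)[n] = Σ(m=0 to 4) x[m] · y[(n-m) mod 5]

Computing each output sample:
(x ⊛ y)[0] = 6
(x ⊛ y)[1] = 0
(x ⊛ y)[2] = 0
(x ⊛ y)[3] = 0
(x ⊛ y)[4] = 4

x ⊛ y = [6, 0, 0, 0, 4]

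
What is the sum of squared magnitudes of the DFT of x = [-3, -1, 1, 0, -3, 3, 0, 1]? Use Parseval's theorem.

Parseval: Σ|x[n]|² = (1/N)Σ|X[k]|², so Σ|X[k]|² = N·Σ|x[n]|² = 8·30.0000

Σ|X[k]|² = N·Σ|x[n]|² = 8·30.0000 = 240.0000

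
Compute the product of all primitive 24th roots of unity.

The primitive 24th roots of unity are ω_24^k for k coprime to 24: k ∈ {1, 5, 7, 11, 13, 17, 19, 23}
Their product equals the constant term of the cyclotomic polynomial Φ_24(x) up to sign.
For n ≥ 3, the product of all primitive nth roots of unity is 1. (For n=1 it is 1; for n=2 it is -1.)

1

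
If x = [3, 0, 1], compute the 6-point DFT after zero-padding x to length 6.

Original 3-point DFT: [4, 2.5000+0.8660i, 2.5000-0.8660i]
Zero-padded 6-point DFT provides frequency interpolation.

DFT_6([x, 0, ...]) = [4, 2.5000-0.8660i, 2.5000+0.8660i, 4, 2.5000-0.8660i, 2.5000+0.8660i]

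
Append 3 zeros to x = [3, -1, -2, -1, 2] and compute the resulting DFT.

Original 5-point DFT: [1, 5.7361+3.4410i, 1.2639+0.8123i, 1.2639-0.8123i, 5.7361-3.4410i]
Zero-padded 8-point DFT provides frequency interpolation.

DFT_8([x, 0, ...]) = [1, 1.0000+3.4142i, 7, 1.0000-0.5858i, 5, 1.0000+0.5858i, 7, 1.0000-3.4142i]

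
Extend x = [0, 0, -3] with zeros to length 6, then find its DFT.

Original 3-point DFT: [-3, 1.5000-2.5981i, 1.5000+2.5981i]
Zero-padded 6-point DFT provides frequency interpolation.

DFT_6([x, 0, ...]) = [-3, 1.5000+2.5981i, 1.5000-2.5981i, -3, 1.5000+2.5981i, 1.5000-2.5981i]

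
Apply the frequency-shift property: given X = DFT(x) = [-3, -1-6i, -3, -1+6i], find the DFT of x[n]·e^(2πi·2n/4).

Modulation property: DFT(ω_4^(-2n)·x[n]) = X[(k-2) mod 4], so circularly shift X by 2 positions.

X[k-2] = [-3, -1+6i, -3, -1-6i]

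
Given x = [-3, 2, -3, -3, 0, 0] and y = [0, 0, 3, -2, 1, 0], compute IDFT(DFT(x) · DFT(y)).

(x ⊛ y)[n] = Σ(m=0 to 5) x[m] · y[(n-m) mod 6]

Computing each output sample:
(x ⊛ y)[0] = 3
(x ⊛ y)[1] = -3
(x ⊛ y)[2] = -9
(x ⊛ y)[3] = 12
(x ⊛ y)[4] = -16
(x ⊛ y)[5] = -1

x ⊛ y = [3, -3, -9, 12, -16, -1]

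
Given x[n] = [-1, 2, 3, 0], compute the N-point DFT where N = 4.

X[k] = Σ(n=0 to 3) x[n] · ω_4^(nk)
where ω_4 = e^(-2πi/4)

Computing each X[k]:
X[0] = 4
X[1] = -4-2i
X[2] = 0
X[3] = -4+2i

X = [4, -4-2i, 0, -4+2i]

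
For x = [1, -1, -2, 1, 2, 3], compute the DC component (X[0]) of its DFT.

X[0] = Σ(n=0 to 5) x[n] · ω_6^0 = Σ x[n]
= (1) + (-1) + (-2) + (1) + (2) + (3)

X[0] = 4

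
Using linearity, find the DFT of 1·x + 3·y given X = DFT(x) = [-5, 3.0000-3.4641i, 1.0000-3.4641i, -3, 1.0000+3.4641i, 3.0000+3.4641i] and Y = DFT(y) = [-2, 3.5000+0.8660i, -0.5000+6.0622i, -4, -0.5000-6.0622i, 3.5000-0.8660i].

By linearity: DFT(1x + 3y) = 1·DFT(x) + 3·DFT(y)
= 1·[-5, 3.0000-3.4641i, 1.0000-3.4641i, -3, 1.0000+3.4641i, 3.0000+3.4641i] + 3·[-2, 3.5000+0.8660i, -0.5000+6.0622i, -4, -0.5000-6.0622i, 3.5000-0.8660i]

Computing element-wise:
Z[0] = 1·(-5) + 3·(-2) = -11
Z[1] = 1·(3.0000-3.4641i) + 3·(3.5000+0.8660i) = 13.5000-0.8661i
Z[2] = 1·(1.0000-3.4641i) + 3·(-0.5000+6.0622i) = -0.5000+14.7225i
Z[3] = 1·(-3) + 3·(-4) = -15
Z[4] = 1·(1.0000+3.4641i) + 3·(-0.5000-6.0622i) = -0.5000-14.7225i
Z[5] = 1·(3.0000+3.4641i) + 3·(3.5000-0.8660i) = 13.5000+0.8661i

DFT(1x + 3y) = 1·X + 3·Y = [-11, 13.5000-0.8661i, -0.5000+14.7225i, -15, -0.5000-14.7225i, 13.5000+0.8661i]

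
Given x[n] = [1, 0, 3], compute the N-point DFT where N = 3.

X[k] = Σ(n=0 to 2) x[n] · ω_3^(nk)
where ω_3 = e^(-2πi/3)

Computing each X[k]:
X[0] = 4
X[1] = -0.5000+2.5981i
X[2] = -0.5000-2.5981i

X = [4, -0.5000+2.5981i, -0.5000-2.5981i]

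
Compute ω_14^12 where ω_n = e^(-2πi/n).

ω_14^12 = e^(-2πi·12/14)
= cos(-2π·12/14) + i·sin(-2π·12/14)
= cos(-24π/14) + i·sin(-24π/14)

ω_14^12 = cos(-24π/14) + i·sin(-24π/14) = 0.6235+0.7818i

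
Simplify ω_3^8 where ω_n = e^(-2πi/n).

Since ω_3^3 = 1, powers reduce modulo 3.
8 mod 3 = 2
So ω_3^8 = ω_3^2 = e^(-2πi·2/3)

ω_3^8 = ω_3^2 = -0.5000+0.8660i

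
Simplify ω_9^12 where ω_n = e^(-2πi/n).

Since ω_9^9 = 1, powers reduce modulo 9.
12 mod 9 = 3
So ω_9^12 = ω_9^3 = e^(-2πi·3/9)

ω_9^12 = ω_9^3 = -0.5000-0.8660i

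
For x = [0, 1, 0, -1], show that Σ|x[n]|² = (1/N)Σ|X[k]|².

Time domain:
Σ|x[n]|² = |0|² + |1|² + |0|² + |-1|² = 2.0000

Frequency domain:
(1/4)Σ|X[k]|² = (1/4)(|0|² + |-2i|² + |0|² + |2i|²) = (1/4)·8.0000 = 2.0000

Both sides agree, confirming Parseval's theorem.

Σ|x[n]|² = (1/N)Σ|X[k]|² = 2.0000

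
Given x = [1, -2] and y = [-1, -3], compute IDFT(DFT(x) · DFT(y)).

(x ⊛ y)[n] = Σ(m=0 to 1) x[m] · y[(n-m) mod 2]

Computing each output sample:
(x ⊛ y)[0] = 5
(x ⊛ y)[1] = -1

x ⊛ y = [5, -1]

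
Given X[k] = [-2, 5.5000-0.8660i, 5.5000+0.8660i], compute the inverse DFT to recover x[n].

x[n] = (1/3) Σ(k=0 to 2) X[k] · e^(2πikn/3)

Computing each x[n]:
x[0] = 3
x[1] = -2
x[2] = -3

x = [3, -2, -3]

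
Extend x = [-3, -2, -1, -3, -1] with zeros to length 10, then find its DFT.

Original 5-point DFT: [-10, -0.6910-0.2245i, -1.8090+2.4899i, -1.8090-2.4899i, -0.6910+0.2245i]
Zero-padded 10-point DFT provides frequency interpolation.

DFT_10([x, 0, ...]) = [-10, -3.1910+5.5676i, -0.6910-0.2245i, -4.3090+0.5020i, -1.8090+2.4899i, 0, -1.8090-2.4899i, -4.3090-0.5020i, -0.6910+0.2245i, -3.1910-5.5676i]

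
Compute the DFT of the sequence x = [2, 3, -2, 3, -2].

X[k] = Σ(n=0 to 4) x[n] · ω_5^(nk)
where ω_5 = e^(-2πi/5)

Computing each X[k]:
X[0] = 4
X[1] = 1.5000-1.8164i
X[2] = 1.5000-7.6942i
X[3] = 1.5000+7.6942i
X[4] = 1.5000+1.8164i

X = [4, 1.5000-1.8164i, 1.5000-7.6942i, 1.5000+7.6942i, 1.5000+1.8164i]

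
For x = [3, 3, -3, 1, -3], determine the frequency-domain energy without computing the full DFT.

Parseval: Σ|x[n]|² = (1/N)Σ|X[k]|², so Σ|X[k]|² = N·Σ|x[n]|² = 5·37.0000

Σ|X[k]|² = N·Σ|x[n]|² = 5·37.0000 = 185.0000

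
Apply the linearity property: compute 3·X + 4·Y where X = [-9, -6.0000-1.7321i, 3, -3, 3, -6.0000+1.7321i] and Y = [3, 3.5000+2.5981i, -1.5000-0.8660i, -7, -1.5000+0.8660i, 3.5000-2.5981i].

By linearity: DFT(3x + 4y) = 3·DFT(x) + 4·DFT(y)
= 3·[-9, -6.0000-1.7321i, 3, -3, 3, -6.0000+1.7321i] + 4·[3, 3.5000+2.5981i, -1.5000-0.8660i, -7, -1.5000+0.8660i, 3.5000-2.5981i]

Computing element-wise:
Z[0] = 3·(-9) + 4·(3) = -15
Z[1] = 3·(-6.0000-1.7321i) + 4·(3.5000+2.5981i) = -4.0000+5.1961i
Z[2] = 3·(3) + 4·(-1.5000-0.8660i) = 3.0000-3.4640i
Z[3] = 3·(-3) + 4·(-7) = -37
Z[4] = 3·(3) + 4·(-1.5000+0.8660i) = 3.0000+3.4640i
Z[5] = 3·(-6.0000+1.7321i) + 4·(3.5000-2.5981i) = -4.0000-5.1961i

DFT(3x + 4y) = 3·X + 4·Y = [-15, -4.0000+5.1961i, 3.0000-3.4640i, -37, 3.0000+3.4640i, -4.0000-5.1961i]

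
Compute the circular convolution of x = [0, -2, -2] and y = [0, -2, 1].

(x ⊛ y)[n] = Σ(m=0 to 2) x[m] · y[(n-m) mod 3]

Computing each output sample:
(x ⊛ y)[0] = 2
(x ⊛ y)[1] = -2
(x ⊛ y)[2] = 4

x ⊛ y = [2, -2, 4]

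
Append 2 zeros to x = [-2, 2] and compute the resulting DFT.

Original 2-point DFT: [0, -4]
Zero-padded 4-point DFT provides frequency interpolation.

DFT_4([x, 0, ...]) = [0, -2-2i, -4, -2+2i]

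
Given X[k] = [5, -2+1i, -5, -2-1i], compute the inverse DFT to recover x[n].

x[n] = (1/4) Σ(k=0 to 3) X[k] · e^(2πikn/4)

Computing each x[n]:
x[0] = -1
x[1] = 2
x[2] = 1
x[3] = 3

x = [-1, 2, 1, 3]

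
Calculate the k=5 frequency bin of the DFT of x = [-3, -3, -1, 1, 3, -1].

X[5] = Σ(n=0 to 5) x[n] · ω_6^(5n) where ω_6 = e^(-2πi/6)
= (-3)·ω_6^0 + (-3)·ω_6^5 + (-1)·ω_6^10 + (1)·ω_6^15 + (3)·ω_6^20 + (-1)·ω_6^25

X[5] = -7.0000-5.1962i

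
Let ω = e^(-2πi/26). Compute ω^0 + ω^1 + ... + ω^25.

Sum of all nth roots of unity equals 0 for n > 1 (geometric series with r ≠ 1).

0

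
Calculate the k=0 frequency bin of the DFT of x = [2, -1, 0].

X[0] = Σ(n=0 to 2) x[n] · ω_3^0 = Σ x[n]
= (2) + (-1) + (0)

X[0] = 1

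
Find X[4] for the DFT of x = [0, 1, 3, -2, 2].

X[4] = Σ(n=0 to 4) x[n] · ω_5^(4n) where ω_5 = e^(-2πi/5)
= (0)·ω_5^0 + (1)·ω_5^4 + (3)·ω_5^8 + (-2)·ω_5^12 + (2)·ω_5^16

X[4] = 0.1180+1.9879i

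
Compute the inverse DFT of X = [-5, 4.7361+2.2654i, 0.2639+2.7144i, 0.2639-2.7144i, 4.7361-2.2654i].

x[n] = (1/5) Σ(k=0 to 4) X[k] · e^(2πikn/5)

Computing each x[n]:
x[0] = 1
x[1] = -2
x[2] = -2
x[3] = -3
x[4] = 1

x = [1, -2, -2, -3, 1]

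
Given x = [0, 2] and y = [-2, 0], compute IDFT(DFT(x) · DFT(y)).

(x ⊛ y)[n] = Σ(m=0 to 1) x[m] · y[(n-m) mod 2]

Computing each output sample:
(x ⊛ y)[0] = 0
(x ⊛ y)[1] = -4

x ⊛ y = [0, -4]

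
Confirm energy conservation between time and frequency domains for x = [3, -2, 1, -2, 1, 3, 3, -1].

Time domain:
Σ|x[n]|² = |3|² + |-2|² + |1|² + |-2|² + |1|² + |3|² + |3|² + |-1|² = 38.0000

Frequency domain:
(1/8)Σ|X[k]|² = (1/8)(|6|² + |-0.8284+6.2426i|² + |-4i|² + |4.8284+2.2426i|² + |10|² + |4.8284-2.2426i|² + |4i|² + |-0.8284-6.2426i|²) = (1/8)·304.0000 = 38.0000

Both sides agree, confirming Parseval's theorem.

Σ|x[n]|² = (1/N)Σ|X[k]|² = 38.0000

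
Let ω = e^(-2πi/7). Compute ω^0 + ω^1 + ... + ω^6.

Sum of all nth roots of unity equals 0 for n > 1 (geometric series with r ≠ 1).

0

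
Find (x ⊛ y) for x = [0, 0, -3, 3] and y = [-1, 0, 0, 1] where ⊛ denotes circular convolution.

(x ⊛ y)[n] = Σ(m=0 to 3) x[m] · y[(n-m) mod 4]

Computing each output sample:
(x ⊛ y)[0] = 0
(x ⊛ y)[1] = -3
(x ⊛ y)[2] = 6
(x ⊛ y)[3] = -3

x ⊛ y = [0, -3, 6, -3]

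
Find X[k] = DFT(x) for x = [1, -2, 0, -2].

X[k] = Σ(n=0 to 3) x[n] · ω_4^(nk)
where ω_4 = e^(-2πi/4)

Computing each X[k]:
X[0] = -3
X[1] = 1
X[2] = 5
X[3] = 1

X = [-3, 1, 5, 1]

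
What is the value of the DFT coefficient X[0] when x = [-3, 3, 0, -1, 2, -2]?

X[0] = Σ(n=0 to 5) x[n] · ω_6^0 = Σ x[n]
= (-3) + (3) + (0) + (-1) + (2) + (-2)

X[0] = -1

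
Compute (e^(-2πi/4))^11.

Since ω_4^4 = 1, powers reduce modulo 4.
11 mod 4 = 3
So ω_4^11 = ω_4^3 = e^(-2πi·3/4)

ω_4^11 = ω_4^3 = 1i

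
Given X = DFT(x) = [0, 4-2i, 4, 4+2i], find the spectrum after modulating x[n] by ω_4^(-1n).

Modulation property: DFT(ω_4^(-1n)·x[n]) = X[(k-1) mod 4], so circularly shift X by 1 positions.

X[k-1] = [4+2i, 0, 4-2i, 4]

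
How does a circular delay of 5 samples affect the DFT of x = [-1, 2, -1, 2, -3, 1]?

Time shift by 5: X_shifted[k] = ω_6^(5k) · X[k]
Shifted x = [2, -1, 2, -3, 1, -1]

DFT(x[n-5]) = [0, 2.5000-0.8660i, -1.5000+0.8660i, 10, -1.5000-0.8660i, 2.5000+0.8660i]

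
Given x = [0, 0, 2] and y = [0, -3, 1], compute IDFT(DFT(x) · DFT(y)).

(x ⊛ y)[n] = Σ(m=0 to 2) x[m] · y[(n-m) mod 3]

Computing each output sample:
(x ⊛ y)[0] = -6
(x ⊛ y)[1] = 2
(x ⊛ y)[2] = 0

x ⊛ y = [-6, 2, 0]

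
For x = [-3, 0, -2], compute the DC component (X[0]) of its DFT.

X[0] = Σ(n=0 to 2) x[n] · ω_3^0 = Σ x[n]
= (-3) + (0) + (-2)

X[0] = -5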